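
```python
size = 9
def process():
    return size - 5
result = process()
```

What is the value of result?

Step 1: size = 9 is defined globally.
Step 2: process() looks up size from global scope = 9, then computes 9 - 5 = 4.
Step 3: result = 4

The answer is 4.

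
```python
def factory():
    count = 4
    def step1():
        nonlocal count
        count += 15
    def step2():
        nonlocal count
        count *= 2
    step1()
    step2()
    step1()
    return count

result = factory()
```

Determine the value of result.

Step 1: count = 4.
Step 2: step1(): count = 4 + 15 = 19.
Step 3: step2(): count = 19 * 2 = 38.
Step 4: step1(): count = 38 + 15 = 53. result = 53

The answer is 53.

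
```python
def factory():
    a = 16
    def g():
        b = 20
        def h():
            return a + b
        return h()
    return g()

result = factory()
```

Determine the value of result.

Step 1: factory() defines a = 16. g() defines b = 20.
Step 2: h() accesses both from enclosing scopes: a = 16, b = 20.
Step 3: result = 16 + 20 = 36

The answer is 36.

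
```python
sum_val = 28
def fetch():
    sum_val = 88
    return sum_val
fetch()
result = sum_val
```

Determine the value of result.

Step 1: Global sum_val = 28.
Step 2: fetch() creates local sum_val = 88 (shadow, not modification).
Step 3: After fetch() returns, global sum_val is unchanged. result = 28

The answer is 28.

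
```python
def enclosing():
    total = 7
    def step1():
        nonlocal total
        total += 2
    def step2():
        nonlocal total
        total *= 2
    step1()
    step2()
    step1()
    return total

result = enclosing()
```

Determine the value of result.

Step 1: total = 7.
Step 2: step1(): total = 7 + 2 = 9.
Step 3: step2(): total = 9 * 2 = 18.
Step 4: step1(): total = 18 + 2 = 20. result = 20

The answer is 20.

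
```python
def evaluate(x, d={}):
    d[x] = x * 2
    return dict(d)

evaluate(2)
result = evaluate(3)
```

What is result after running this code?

Step 1: Mutable default dict is shared across calls.
Step 2: First call adds 2: 4. Second call adds 3: 6.
Step 3: result = {2: 4, 3: 6}

The answer is {2: 4, 3: 6}.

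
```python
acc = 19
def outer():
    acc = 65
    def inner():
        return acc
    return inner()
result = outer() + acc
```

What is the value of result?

Step 1: Global acc = 19. outer() shadows with acc = 65.
Step 2: inner() returns enclosing acc = 65. outer() = 65.
Step 3: result = 65 + global acc (19) = 84

The answer is 84.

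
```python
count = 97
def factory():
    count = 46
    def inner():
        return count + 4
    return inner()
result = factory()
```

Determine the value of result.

Step 1: factory() shadows global count with count = 46.
Step 2: inner() finds count = 46 in enclosing scope, computes 46 + 4 = 50.
Step 3: result = 50

The answer is 50.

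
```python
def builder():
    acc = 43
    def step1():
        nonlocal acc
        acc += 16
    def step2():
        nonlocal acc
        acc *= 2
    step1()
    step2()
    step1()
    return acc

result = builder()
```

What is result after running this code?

Step 1: acc = 43.
Step 2: step1(): acc = 43 + 16 = 59.
Step 3: step2(): acc = 59 * 2 = 118.
Step 4: step1(): acc = 118 + 16 = 134. result = 134

The answer is 134.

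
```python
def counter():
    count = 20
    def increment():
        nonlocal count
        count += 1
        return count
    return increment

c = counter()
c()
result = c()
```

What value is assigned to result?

Step 1: counter() creates closure with count = 20.
Step 2: Each c() call increments count via nonlocal. After 2 calls: 20 + 2 = 22.
Step 3: result = 22

The answer is 22.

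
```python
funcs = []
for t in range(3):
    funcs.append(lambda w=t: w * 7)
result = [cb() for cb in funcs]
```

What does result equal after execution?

Step 1: Default arg w=t captures t at each iteration.
Step 2: funcs[k] has w defaulting to k, returns k * 7.
Step 3: result = [0, 7, 14]

The answer is [0, 7, 14].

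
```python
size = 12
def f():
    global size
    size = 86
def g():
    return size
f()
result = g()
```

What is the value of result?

Step 1: size = 12.
Step 2: f() sets global size = 86.
Step 3: g() reads global size = 86. result = 86

The answer is 86.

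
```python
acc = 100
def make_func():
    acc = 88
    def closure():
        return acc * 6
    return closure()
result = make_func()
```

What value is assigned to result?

Step 1: make_func() shadows global acc with acc = 88.
Step 2: closure() finds acc = 88 in enclosing scope, computes 88 * 6 = 528.
Step 3: result = 528

The answer is 528.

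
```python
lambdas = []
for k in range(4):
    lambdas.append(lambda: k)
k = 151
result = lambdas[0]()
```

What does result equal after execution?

Step 1: Lambdas capture the variable k by reference, not by value.
Step 2: After the loop, k is reassigned to 151.
Step 3: lambdas[0]() looks up the current k = 151. result = 151

The answer is 151.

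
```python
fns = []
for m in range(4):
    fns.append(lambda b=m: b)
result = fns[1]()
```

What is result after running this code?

Step 1: Default argument b=m captures m's value at each iteration.
Step 2: fns[1] captured b = 1 when m was 1.
Step 3: result = 1

The answer is 1.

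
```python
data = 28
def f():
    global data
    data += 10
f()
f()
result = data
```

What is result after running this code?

Step 1: data = 28.
Step 2: First f(): data = 28 + 10 = 38.
Step 3: Second f(): data = 38 + 10 = 48. result = 48

The answer is 48.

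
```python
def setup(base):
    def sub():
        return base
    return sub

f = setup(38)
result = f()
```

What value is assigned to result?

Step 1: setup(38) creates closure capturing base = 38.
Step 2: f() returns the captured base = 38.
Step 3: result = 38

The answer is 38.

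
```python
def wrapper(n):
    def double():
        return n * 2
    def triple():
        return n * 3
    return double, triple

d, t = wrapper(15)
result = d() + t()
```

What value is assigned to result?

Step 1: Both closures capture the same n = 15.
Step 2: d() = 15 * 2 = 30, t() = 15 * 3 = 45.
Step 3: result = 30 + 45 = 75

The answer is 75.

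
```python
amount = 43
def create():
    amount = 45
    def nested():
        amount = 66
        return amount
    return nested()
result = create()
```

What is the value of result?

Step 1: Three scopes define amount: global (43), create (45), nested (66).
Step 2: nested() has its own local amount = 66, which shadows both enclosing and global.
Step 3: result = 66 (local wins in LEGB)

The answer is 66.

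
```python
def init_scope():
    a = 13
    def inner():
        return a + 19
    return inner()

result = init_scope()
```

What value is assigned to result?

Step 1: init_scope() defines a = 13.
Step 2: inner() reads a = 13 from enclosing scope, returns 13 + 19 = 32.
Step 3: result = 32

The answer is 32.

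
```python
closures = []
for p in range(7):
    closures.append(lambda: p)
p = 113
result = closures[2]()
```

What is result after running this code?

Step 1: Lambdas capture the variable p by reference, not by value.
Step 2: After the loop, p is reassigned to 113.
Step 3: closures[2]() looks up the current p = 113. result = 113

The answer is 113.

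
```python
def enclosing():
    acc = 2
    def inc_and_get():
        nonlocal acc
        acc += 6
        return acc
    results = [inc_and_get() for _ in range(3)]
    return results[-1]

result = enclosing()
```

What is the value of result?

Step 1: acc = 2.
Step 2: Three calls to inc_and_get(), each adding 6.
Step 3: Last value = 2 + 6 * 3 = 20

The answer is 20.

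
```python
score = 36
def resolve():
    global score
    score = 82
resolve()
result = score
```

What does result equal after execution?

Step 1: score = 36 globally.
Step 2: resolve() declares global score and sets it to 82.
Step 3: After resolve(), global score = 82. result = 82

The answer is 82.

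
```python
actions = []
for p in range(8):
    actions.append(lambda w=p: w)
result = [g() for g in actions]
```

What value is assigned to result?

Step 1: Default arg w=p captures p at each iteration.
Step 2: Each lambda has its own default: 0, 1, ..., 7.
Step 3: result = [0, 1, 2, 3, 4, 5, 6, 7]

The answer is [0, 1, 2, 3, 4, 5, 6, 7].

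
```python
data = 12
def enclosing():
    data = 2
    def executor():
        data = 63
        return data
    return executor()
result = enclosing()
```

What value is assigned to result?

Step 1: Three scopes define data: global (12), enclosing (2), executor (63).
Step 2: executor() has its own local data = 63, which shadows both enclosing and global.
Step 3: result = 63 (local wins in LEGB)

The answer is 63.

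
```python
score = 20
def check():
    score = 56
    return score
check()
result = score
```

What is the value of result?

Step 1: Global score = 20.
Step 2: check() creates local score = 56 (shadow, not modification).
Step 3: After check() returns, global score is unchanged. result = 20

The answer is 20.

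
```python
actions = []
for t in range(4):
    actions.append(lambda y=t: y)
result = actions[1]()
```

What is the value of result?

Step 1: Default argument y=t captures t's value at each iteration.
Step 2: actions[1] captured y = 1 when t was 1.
Step 3: result = 1

The answer is 1.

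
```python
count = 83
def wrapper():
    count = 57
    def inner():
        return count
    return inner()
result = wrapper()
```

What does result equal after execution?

Step 1: count = 83 globally, but wrapper() defines count = 57 locally.
Step 2: inner() looks up count. Not in local scope, so checks enclosing scope (wrapper) and finds count = 57.
Step 3: result = 57

The answer is 57.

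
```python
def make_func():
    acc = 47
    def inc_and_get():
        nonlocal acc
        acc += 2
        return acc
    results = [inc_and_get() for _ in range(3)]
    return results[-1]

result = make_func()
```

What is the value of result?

Step 1: acc = 47.
Step 2: Three calls to inc_and_get(), each adding 2.
Step 3: Last value = 47 + 2 * 3 = 53

The answer is 53.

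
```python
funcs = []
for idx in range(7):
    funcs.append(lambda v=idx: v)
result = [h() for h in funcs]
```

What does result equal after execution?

Step 1: Default arg v=idx captures idx at each iteration.
Step 2: Each lambda has its own default: 0, 1, ..., 6.
Step 3: result = [0, 1, 2, 3, 4, 5, 6]

The answer is [0, 1, 2, 3, 4, 5, 6].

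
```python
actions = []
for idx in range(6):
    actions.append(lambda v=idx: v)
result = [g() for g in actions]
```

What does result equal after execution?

Step 1: Default arg v=idx captures idx at each iteration.
Step 2: Each lambda has its own default: 0, 1, ..., 5.
Step 3: result = [0, 1, 2, 3, 4, 5]

The answer is [0, 1, 2, 3, 4, 5].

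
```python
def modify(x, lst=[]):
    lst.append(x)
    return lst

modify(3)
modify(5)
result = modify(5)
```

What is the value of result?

Step 1: Mutable default argument gotcha! The list [] is created once.
Step 2: Each call appends to the SAME list: [3], [3, 5], [3, 5, 5].
Step 3: result = [3, 5, 5]

The answer is [3, 5, 5].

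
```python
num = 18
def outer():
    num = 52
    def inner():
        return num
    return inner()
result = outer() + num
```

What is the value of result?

Step 1: Global num = 18. outer() shadows with num = 52.
Step 2: inner() returns enclosing num = 52. outer() = 52.
Step 3: result = 52 + global num (18) = 70

The answer is 70.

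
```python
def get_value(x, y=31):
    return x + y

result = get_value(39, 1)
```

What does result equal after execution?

Step 1: get_value(39, 1) overrides default y with 1.
Step 2: Returns 39 + 1 = 40.
Step 3: result = 40

The answer is 40.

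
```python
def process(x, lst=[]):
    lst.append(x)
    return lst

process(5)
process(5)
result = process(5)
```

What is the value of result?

Step 1: Mutable default argument gotcha! The list [] is created once.
Step 2: Each call appends to the SAME list: [5], [5, 5], [5, 5, 5].
Step 3: result = [5, 5, 5]

The answer is [5, 5, 5].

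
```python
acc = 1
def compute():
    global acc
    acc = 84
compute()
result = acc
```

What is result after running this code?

Step 1: acc = 1 globally.
Step 2: compute() declares global acc and sets it to 84.
Step 3: After compute(), global acc = 84. result = 84

The answer is 84.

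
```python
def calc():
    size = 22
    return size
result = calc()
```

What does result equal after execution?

Step 1: calc() defines size = 22 in its local scope.
Step 2: return size finds the local variable size = 22.
Step 3: result = 22

The answer is 22.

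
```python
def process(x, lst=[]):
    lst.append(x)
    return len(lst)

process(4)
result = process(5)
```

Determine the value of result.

Step 1: Mutable default list persists between calls.
Step 2: First call: lst = [4], len = 1. Second call: lst = [4, 5], len = 2.
Step 3: result = 2

The answer is 2.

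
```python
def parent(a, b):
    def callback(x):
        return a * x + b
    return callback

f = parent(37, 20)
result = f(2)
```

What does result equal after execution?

Step 1: parent(37, 20) captures a = 37, b = 20.
Step 2: f(2) computes 37 * 2 + 20 = 94.
Step 3: result = 94

The answer is 94.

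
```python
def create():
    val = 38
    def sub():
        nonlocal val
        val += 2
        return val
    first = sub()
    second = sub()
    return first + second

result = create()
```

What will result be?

Step 1: val starts at 38.
Step 2: First call: val = 38 + 2 = 40, returns 40.
Step 3: Second call: val = 40 + 2 = 42, returns 42.
Step 4: result = 40 + 42 = 82

The answer is 82.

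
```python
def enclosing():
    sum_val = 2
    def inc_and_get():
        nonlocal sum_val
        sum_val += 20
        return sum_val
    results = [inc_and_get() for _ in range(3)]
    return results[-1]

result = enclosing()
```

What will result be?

Step 1: sum_val = 2.
Step 2: Three calls to inc_and_get(), each adding 20.
Step 3: Last value = 2 + 20 * 3 = 62

The answer is 62.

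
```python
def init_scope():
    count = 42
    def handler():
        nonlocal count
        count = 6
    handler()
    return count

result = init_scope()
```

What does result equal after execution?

Step 1: init_scope() sets count = 42.
Step 2: handler() uses nonlocal to reassign count = 6.
Step 3: result = 6

The answer is 6.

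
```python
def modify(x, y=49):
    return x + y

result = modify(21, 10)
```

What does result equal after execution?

Step 1: modify(21, 10) overrides default y with 10.
Step 2: Returns 21 + 10 = 31.
Step 3: result = 31

The answer is 31.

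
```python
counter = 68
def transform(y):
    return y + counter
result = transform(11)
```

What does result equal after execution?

Step 1: counter = 68 is defined globally.
Step 2: transform(11) uses parameter y = 11 and looks up counter from global scope = 68.
Step 3: result = 11 + 68 = 79

The answer is 79.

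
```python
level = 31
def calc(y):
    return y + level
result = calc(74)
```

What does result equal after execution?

Step 1: level = 31 is defined globally.
Step 2: calc(74) uses parameter y = 74 and looks up level from global scope = 31.
Step 3: result = 74 + 31 = 105

The answer is 105.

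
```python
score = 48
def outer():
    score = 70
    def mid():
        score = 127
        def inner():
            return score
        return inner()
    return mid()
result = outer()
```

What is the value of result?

Step 1: Three levels of shadowing: global 48, outer 70, mid 127.
Step 2: inner() finds score = 127 in enclosing mid() scope.
Step 3: result = 127

The answer is 127.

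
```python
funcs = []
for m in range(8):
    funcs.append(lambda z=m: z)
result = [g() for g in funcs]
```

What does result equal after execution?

Step 1: Default arg z=m captures m at each iteration.
Step 2: Each lambda has its own default: 0, 1, ..., 7.
Step 3: result = [0, 1, 2, 3, 4, 5, 6, 7]

The answer is [0, 1, 2, 3, 4, 5, 6, 7].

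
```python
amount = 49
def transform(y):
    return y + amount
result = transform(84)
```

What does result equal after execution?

Step 1: amount = 49 is defined globally.
Step 2: transform(84) uses parameter y = 84 and looks up amount from global scope = 49.
Step 3: result = 84 + 49 = 133

The answer is 133.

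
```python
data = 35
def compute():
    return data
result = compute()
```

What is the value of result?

Step 1: data = 35 is defined in the global scope.
Step 2: compute() looks up data. No local data exists, so Python checks the global scope via LEGB rule and finds data = 35.
Step 3: result = 35

The answer is 35.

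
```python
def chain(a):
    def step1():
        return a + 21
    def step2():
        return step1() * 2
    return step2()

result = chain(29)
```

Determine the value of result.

Step 1: chain(29) captures a = 29.
Step 2: step2() calls step1() which returns 29 + 21 = 50.
Step 3: step2() returns 50 * 2 = 100

The answer is 100.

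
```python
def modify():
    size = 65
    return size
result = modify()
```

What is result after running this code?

Step 1: modify() defines size = 65 in its local scope.
Step 2: return size finds the local variable size = 65.
Step 3: result = 65

The answer is 65.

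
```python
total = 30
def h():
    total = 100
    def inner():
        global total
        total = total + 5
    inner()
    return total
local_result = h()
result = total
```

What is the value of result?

Step 1: Global total = 30. h() creates local total = 100.
Step 2: inner() declares global total and adds 5: global total = 30 + 5 = 35.
Step 3: h() returns its local total = 100 (unaffected by inner).
Step 4: result = global total = 35

The answer is 35.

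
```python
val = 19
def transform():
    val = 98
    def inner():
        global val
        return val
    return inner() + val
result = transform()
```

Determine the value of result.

Step 1: Global val = 19. transform() shadows with local val = 98.
Step 2: inner() uses global keyword, so inner() returns global val = 19.
Step 3: transform() returns 19 + 98 = 117

The answer is 117.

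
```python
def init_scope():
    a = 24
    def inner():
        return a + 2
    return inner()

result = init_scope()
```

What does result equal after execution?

Step 1: init_scope() defines a = 24.
Step 2: inner() reads a = 24 from enclosing scope, returns 24 + 2 = 26.
Step 3: result = 26

The answer is 26.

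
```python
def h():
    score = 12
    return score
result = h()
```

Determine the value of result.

Step 1: h() defines score = 12 in its local scope.
Step 2: return score finds the local variable score = 12.
Step 3: result = 12

The answer is 12.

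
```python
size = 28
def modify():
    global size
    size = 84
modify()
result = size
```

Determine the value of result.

Step 1: size = 28 globally.
Step 2: modify() declares global size and sets it to 84.
Step 3: After modify(), global size = 84. result = 84

The answer is 84.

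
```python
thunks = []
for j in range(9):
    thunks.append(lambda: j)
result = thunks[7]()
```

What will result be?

Step 1: The loop creates 9 lambdas, all referencing the same variable j.
Step 2: After the loop, j = 8 (final value).
Step 3: thunks[7]() looks up j at call time and finds 8. This is the late binding gotcha. result = 8

The answer is 8.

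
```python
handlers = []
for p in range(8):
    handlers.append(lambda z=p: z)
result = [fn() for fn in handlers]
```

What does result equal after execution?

Step 1: Default arg z=p captures p at each iteration.
Step 2: Each lambda has its own default: 0, 1, ..., 7.
Step 3: result = [0, 1, 2, 3, 4, 5, 6, 7]

The answer is [0, 1, 2, 3, 4, 5, 6, 7].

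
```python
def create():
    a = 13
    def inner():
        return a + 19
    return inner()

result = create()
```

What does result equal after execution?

Step 1: create() defines a = 13.
Step 2: inner() reads a = 13 from enclosing scope, returns 13 + 19 = 32.
Step 3: result = 32

The answer is 32.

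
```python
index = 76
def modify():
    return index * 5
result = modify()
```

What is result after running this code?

Step 1: index = 76 is defined globally.
Step 2: modify() looks up index from global scope = 76, then computes 76 * 5 = 380.
Step 3: result = 380

The answer is 380.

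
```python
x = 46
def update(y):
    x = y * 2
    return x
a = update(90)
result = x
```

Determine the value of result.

Step 1: Global x = 46.
Step 2: update(90) creates local x = 90 * 2 = 180.
Step 3: Global x unchanged because no global keyword. result = 46

The answer is 46.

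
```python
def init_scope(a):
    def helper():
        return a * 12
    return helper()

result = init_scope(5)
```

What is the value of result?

Step 1: init_scope(5) binds parameter a = 5.
Step 2: helper() accesses a = 5 from enclosing scope.
Step 3: result = 5 * 12 = 60

The answer is 60.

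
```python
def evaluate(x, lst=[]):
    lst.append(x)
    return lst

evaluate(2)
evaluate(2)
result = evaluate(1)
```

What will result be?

Step 1: Mutable default argument gotcha! The list [] is created once.
Step 2: Each call appends to the SAME list: [2], [2, 2], [2, 2, 1].
Step 3: result = [2, 2, 1]

The answer is [2, 2, 1].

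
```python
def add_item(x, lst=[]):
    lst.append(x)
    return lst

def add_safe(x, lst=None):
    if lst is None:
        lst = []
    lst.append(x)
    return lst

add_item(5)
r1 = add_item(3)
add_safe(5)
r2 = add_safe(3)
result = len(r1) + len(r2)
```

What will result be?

Step 1: add_item shares mutable default: after 2 calls, lst = [5, 3], len = 2.
Step 2: add_safe creates fresh list each time: r2 = [3], len = 1.
Step 3: result = 2 + 1 = 3

The answer is 3.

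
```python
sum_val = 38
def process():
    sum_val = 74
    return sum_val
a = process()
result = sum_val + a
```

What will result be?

Step 1: Global sum_val = 38. process() returns local sum_val = 74.
Step 2: a = 74. Global sum_val still = 38.
Step 3: result = 38 + 74 = 112

The answer is 112.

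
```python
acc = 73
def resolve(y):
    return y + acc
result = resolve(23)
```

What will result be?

Step 1: acc = 73 is defined globally.
Step 2: resolve(23) uses parameter y = 23 and looks up acc from global scope = 73.
Step 3: result = 23 + 73 = 96

The answer is 96.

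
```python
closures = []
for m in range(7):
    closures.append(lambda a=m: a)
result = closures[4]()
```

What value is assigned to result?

Step 1: Default argument a=m captures m's value at each iteration.
Step 2: closures[4] captured a = 4 when m was 4.
Step 3: result = 4

The answer is 4.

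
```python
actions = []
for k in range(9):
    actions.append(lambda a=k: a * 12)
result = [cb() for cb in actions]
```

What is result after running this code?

Step 1: Default arg a=k captures k at each iteration.
Step 2: actions[k] has a defaulting to k, returns k * 12.
Step 3: result = [0, 12, 24, 36, 48, 60, 72, 84, 96]

The answer is [0, 12, 24, 36, 48, 60, 72, 84, 96].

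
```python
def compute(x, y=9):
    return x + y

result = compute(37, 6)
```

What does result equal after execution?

Step 1: compute(37, 6) overrides default y with 6.
Step 2: Returns 37 + 6 = 43.
Step 3: result = 43

The answer is 43.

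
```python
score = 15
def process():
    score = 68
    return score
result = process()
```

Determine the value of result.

Step 1: Global score = 15.
Step 2: process() creates local score = 68, shadowing the global.
Step 3: Returns local score = 68. result = 68

The answer is 68.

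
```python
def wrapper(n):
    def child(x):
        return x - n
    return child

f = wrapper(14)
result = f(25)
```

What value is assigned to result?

Step 1: wrapper(14) creates a closure capturing n = 14.
Step 2: f(25) computes 25 - 14 = 11.
Step 3: result = 11

The answer is 11.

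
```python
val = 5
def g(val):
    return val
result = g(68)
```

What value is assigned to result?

Step 1: Global val = 5.
Step 2: g(68) takes parameter val = 68, which shadows the global.
Step 3: result = 68

The answer is 68.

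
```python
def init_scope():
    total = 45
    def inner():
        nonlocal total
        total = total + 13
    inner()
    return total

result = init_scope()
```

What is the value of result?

Step 1: init_scope() sets total = 45.
Step 2: inner() uses nonlocal to modify total in init_scope's scope: total = 45 + 13 = 58.
Step 3: init_scope() returns the modified total = 58

The answer is 58.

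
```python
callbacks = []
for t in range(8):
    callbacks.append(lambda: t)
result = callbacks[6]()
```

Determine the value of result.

Step 1: The loop creates 8 lambdas, all referencing the same variable t.
Step 2: After the loop, t = 7 (final value).
Step 3: callbacks[6]() looks up t at call time and finds 7. This is the late binding gotcha. result = 7

The answer is 7.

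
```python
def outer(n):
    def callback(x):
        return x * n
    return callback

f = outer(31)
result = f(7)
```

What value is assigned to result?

Step 1: outer(31) creates a closure capturing n = 31.
Step 2: f(7) computes 7 * 31 = 217.
Step 3: result = 217

The answer is 217.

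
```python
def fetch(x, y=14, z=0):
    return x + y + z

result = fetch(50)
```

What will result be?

Step 1: fetch(50) uses defaults y = 14, z = 0.
Step 2: Returns 50 + 14 + 0 = 64.
Step 3: result = 64

The answer is 64.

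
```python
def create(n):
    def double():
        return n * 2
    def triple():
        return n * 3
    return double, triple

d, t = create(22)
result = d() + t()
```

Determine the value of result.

Step 1: Both closures capture the same n = 22.
Step 2: d() = 22 * 2 = 44, t() = 22 * 3 = 66.
Step 3: result = 44 + 66 = 110

The answer is 110.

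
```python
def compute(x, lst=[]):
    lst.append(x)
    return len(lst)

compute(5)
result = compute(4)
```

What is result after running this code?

Step 1: Mutable default list persists between calls.
Step 2: First call: lst = [5], len = 1. Second call: lst = [5, 4], len = 2.
Step 3: result = 2

The answer is 2.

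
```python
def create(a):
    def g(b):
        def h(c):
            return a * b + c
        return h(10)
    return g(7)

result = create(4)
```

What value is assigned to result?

Step 1: a = 4, b = 7, c = 10.
Step 2: h() computes a * b + c = 4 * 7 + 10 = 38.
Step 3: result = 38

The answer is 38.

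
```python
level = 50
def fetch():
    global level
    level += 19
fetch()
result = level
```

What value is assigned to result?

Step 1: level = 50 globally.
Step 2: fetch() modifies global level: level += 19 = 69.
Step 3: result = 69

The answer is 69.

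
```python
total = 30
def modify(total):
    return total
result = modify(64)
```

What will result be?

Step 1: Global total = 30.
Step 2: modify(64) takes parameter total = 64, which shadows the global.
Step 3: result = 64

The answer is 64.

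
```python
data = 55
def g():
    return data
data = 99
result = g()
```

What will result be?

Step 1: data is first set to 55, then reassigned to 99.
Step 2: g() is called after the reassignment, so it looks up the current global data = 99.
Step 3: result = 99

The answer is 99.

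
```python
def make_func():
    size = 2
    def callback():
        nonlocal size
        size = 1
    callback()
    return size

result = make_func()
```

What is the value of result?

Step 1: make_func() sets size = 2.
Step 2: callback() uses nonlocal to reassign size = 1.
Step 3: result = 1

The answer is 1.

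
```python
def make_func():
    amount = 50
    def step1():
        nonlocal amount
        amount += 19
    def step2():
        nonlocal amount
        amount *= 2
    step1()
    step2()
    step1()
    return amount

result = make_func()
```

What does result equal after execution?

Step 1: amount = 50.
Step 2: step1(): amount = 50 + 19 = 69.
Step 3: step2(): amount = 69 * 2 = 138.
Step 4: step1(): amount = 138 + 19 = 157. result = 157

The answer is 157.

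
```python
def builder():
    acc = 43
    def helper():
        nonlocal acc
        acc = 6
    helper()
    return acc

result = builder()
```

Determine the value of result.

Step 1: builder() sets acc = 43.
Step 2: helper() uses nonlocal to reassign acc = 6.
Step 3: result = 6

The answer is 6.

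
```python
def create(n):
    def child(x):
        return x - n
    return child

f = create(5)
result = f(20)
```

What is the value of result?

Step 1: create(5) creates a closure capturing n = 5.
Step 2: f(20) computes 20 - 5 = 15.
Step 3: result = 15

The answer is 15.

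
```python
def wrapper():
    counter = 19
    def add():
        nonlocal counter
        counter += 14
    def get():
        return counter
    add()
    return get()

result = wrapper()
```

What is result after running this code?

Step 1: counter = 19. add() modifies it via nonlocal, get() reads it.
Step 2: add() makes counter = 19 + 14 = 33.
Step 3: get() returns 33. result = 33

The answer is 33.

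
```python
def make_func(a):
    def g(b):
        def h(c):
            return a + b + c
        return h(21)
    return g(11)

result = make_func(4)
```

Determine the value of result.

Step 1: a = 4, b = 11, c = 21 across three nested scopes.
Step 2: h() accesses all three via LEGB rule.
Step 3: result = 4 + 11 + 21 = 36

The answer is 36.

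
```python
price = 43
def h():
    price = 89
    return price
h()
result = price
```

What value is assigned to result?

Step 1: Global price = 43.
Step 2: h() creates local price = 89 (shadow, not modification).
Step 3: After h() returns, global price is unchanged. result = 43

The answer is 43.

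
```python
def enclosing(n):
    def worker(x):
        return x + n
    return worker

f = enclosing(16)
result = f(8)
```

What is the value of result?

Step 1: enclosing(16) creates a closure that captures n = 16.
Step 2: f(8) calls the closure with x = 8, returning 8 + 16 = 24.
Step 3: result = 24

The answer is 24.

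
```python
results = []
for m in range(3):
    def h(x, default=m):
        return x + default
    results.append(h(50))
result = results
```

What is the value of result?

Step 1: Default argument default=m is evaluated at function definition time.
Step 2: Each iteration creates h with default = current m value.
Step 3: h(50) returns 50 + default. results = [50, 51, 52]

The answer is [50, 51, 52].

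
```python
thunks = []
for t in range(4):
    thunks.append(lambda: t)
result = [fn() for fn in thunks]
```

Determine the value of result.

Step 1: All 4 lambdas share the same variable t.
Step 2: After the loop, t = 3.
Step 3: Each call returns 3. result = [3, 3, 3, 3]

The answer is [3, 3, 3, 3].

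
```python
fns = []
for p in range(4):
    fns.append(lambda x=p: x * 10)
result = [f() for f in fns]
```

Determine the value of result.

Step 1: Default arg x=p captures p at each iteration.
Step 2: fns[k] has x defaulting to k, returns k * 10.
Step 3: result = [0, 10, 20, 30]

The answer is [0, 10, 20, 30].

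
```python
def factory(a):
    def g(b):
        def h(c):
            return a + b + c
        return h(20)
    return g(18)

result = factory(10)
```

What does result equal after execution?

Step 1: a = 10, b = 18, c = 20 across three nested scopes.
Step 2: h() accesses all three via LEGB rule.
Step 3: result = 10 + 18 + 20 = 48

The answer is 48.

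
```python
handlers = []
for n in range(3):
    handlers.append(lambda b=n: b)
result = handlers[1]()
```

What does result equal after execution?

Step 1: Default argument b=n captures n's value at each iteration.
Step 2: handlers[1] captured b = 1 when n was 1.
Step 3: result = 1

The answer is 1.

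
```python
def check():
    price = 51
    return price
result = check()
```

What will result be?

Step 1: check() defines price = 51 in its local scope.
Step 2: return price finds the local variable price = 51.
Step 3: result = 51

The answer is 51.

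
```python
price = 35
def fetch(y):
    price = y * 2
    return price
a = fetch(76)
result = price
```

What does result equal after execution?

Step 1: Global price = 35.
Step 2: fetch(76) creates local price = 76 * 2 = 152.
Step 3: Global price unchanged because no global keyword. result = 35

The answer is 35.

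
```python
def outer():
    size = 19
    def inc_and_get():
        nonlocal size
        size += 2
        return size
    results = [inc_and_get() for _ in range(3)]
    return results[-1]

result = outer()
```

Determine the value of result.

Step 1: size = 19.
Step 2: Three calls to inc_and_get(), each adding 2.
Step 3: Last value = 19 + 2 * 3 = 25

The answer is 25.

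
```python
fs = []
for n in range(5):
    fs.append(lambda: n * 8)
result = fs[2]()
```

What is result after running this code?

Step 1: All lambdas reference the same variable n (late binding).
Step 2: After the loop, n = 4. Every lambda returns n * 8.
Step 3: fs[2]() = 4 * 8 = 32

The answer is 32.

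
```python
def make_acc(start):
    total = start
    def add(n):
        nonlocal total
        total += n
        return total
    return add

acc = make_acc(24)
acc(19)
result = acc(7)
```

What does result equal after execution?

Step 1: make_acc(24) creates closure with total = 24.
Step 2: First acc(19): total = 24 + 19 = 43.
Step 3: Second acc(7): total = 43 + 7 = 50. result = 50

The answer is 50.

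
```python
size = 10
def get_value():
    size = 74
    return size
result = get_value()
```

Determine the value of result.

Step 1: Global size = 10.
Step 2: get_value() creates local size = 74, shadowing the global.
Step 3: Returns local size = 74. result = 74

The answer is 74.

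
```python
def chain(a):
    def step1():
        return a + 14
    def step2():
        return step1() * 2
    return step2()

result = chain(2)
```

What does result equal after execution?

Step 1: chain(2) captures a = 2.
Step 2: step2() calls step1() which returns 2 + 14 = 16.
Step 3: step2() returns 16 * 2 = 32

The answer is 32.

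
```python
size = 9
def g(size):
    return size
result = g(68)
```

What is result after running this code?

Step 1: Global size = 9.
Step 2: g(68) takes parameter size = 68, which shadows the global.
Step 3: result = 68

The answer is 68.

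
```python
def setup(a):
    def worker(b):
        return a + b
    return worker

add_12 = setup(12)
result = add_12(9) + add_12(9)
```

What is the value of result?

Step 1: add_12 captures a = 12.
Step 2: add_12(9) = 12 + 9 = 21, called twice.
Step 3: result = 21 + 21 = 42

The answer is 42.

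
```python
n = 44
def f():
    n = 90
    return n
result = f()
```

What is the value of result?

Step 1: Global n = 44.
Step 2: f() creates local n = 90, shadowing the global.
Step 3: Returns local n = 90. result = 90

The answer is 90.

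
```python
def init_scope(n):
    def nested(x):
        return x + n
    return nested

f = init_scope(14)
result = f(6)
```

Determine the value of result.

Step 1: init_scope(14) creates a closure that captures n = 14.
Step 2: f(6) calls the closure with x = 6, returning 6 + 14 = 20.
Step 3: result = 20

The answer is 20.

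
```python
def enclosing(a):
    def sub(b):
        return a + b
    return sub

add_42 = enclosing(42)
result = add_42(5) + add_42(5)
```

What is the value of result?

Step 1: add_42 captures a = 42.
Step 2: add_42(5) = 42 + 5 = 47, called twice.
Step 3: result = 47 + 47 = 94

The answer is 94.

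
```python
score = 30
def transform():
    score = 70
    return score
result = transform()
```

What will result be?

Step 1: Global score = 30.
Step 2: transform() creates local score = 70, shadowing the global.
Step 3: Returns local score = 70. result = 70

The answer is 70.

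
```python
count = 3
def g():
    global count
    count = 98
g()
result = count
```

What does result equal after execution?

Step 1: count = 3 globally.
Step 2: g() declares global count and sets it to 98.
Step 3: After g(), global count = 98. result = 98

The answer is 98.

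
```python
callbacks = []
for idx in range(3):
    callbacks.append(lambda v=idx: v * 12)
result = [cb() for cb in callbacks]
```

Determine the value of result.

Step 1: Default arg v=idx captures idx at each iteration.
Step 2: callbacks[k] has v defaulting to k, returns k * 12.
Step 3: result = [0, 12, 24]

The answer is [0, 12, 24].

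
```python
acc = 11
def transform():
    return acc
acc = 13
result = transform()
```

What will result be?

Step 1: acc is first set to 11, then reassigned to 13.
Step 2: transform() is called after the reassignment, so it looks up the current global acc = 13.
Step 3: result = 13

The answer is 13.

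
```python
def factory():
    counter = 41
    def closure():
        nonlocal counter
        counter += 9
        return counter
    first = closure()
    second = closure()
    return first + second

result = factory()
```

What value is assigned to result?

Step 1: counter starts at 41.
Step 2: First call: counter = 41 + 9 = 50, returns 50.
Step 3: Second call: counter = 50 + 9 = 59, returns 59.
Step 4: result = 50 + 59 = 109

The answer is 109.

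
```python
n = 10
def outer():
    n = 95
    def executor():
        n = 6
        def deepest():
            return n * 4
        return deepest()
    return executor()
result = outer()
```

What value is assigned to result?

Step 1: deepest() looks up n through LEGB: not local, finds n = 6 in enclosing executor().
Step 2: Returns 6 * 4 = 24.
Step 3: result = 24

The answer is 24.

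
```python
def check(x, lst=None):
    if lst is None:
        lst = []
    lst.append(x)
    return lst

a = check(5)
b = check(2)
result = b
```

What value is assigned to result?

Step 1: None default with guard creates a NEW list each call.
Step 2: a = [5] (fresh list). b = [2] (another fresh list).
Step 3: result = [2] (this is the fix for mutable default)

The answer is [2].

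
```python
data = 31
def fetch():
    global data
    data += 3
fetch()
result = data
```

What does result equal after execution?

Step 1: data = 31 globally.
Step 2: fetch() modifies global data: data += 3 = 34.
Step 3: result = 34

The answer is 34.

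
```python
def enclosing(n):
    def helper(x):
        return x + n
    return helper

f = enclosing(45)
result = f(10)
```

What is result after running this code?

Step 1: enclosing(45) creates a closure that captures n = 45.
Step 2: f(10) calls the closure with x = 10, returning 10 + 45 = 55.
Step 3: result = 55

The answer is 55.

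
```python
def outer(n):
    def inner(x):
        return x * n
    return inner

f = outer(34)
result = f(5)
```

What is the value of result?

Step 1: outer(34) creates a closure capturing n = 34.
Step 2: f(5) computes 5 * 34 = 170.
Step 3: result = 170

The answer is 170.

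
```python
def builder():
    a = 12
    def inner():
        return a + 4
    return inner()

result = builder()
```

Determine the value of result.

Step 1: builder() defines a = 12.
Step 2: inner() reads a = 12 from enclosing scope, returns 12 + 4 = 16.
Step 3: result = 16

The answer is 16.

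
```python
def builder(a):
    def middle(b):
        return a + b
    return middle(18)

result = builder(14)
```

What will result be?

Step 1: builder(14) passes a = 14.
Step 2: middle(18) has b = 18, reads a = 14 from enclosing.
Step 3: result = 14 + 18 = 32

The answer is 32.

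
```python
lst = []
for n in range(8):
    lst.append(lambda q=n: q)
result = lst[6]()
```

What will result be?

Step 1: Default argument q=n captures n's value at each iteration.
Step 2: lst[6] captured q = 6 when n was 6.
Step 3: result = 6

The answer is 6.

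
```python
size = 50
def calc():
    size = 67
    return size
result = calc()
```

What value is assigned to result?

Step 1: Global size = 50.
Step 2: calc() creates local size = 67, shadowing the global.
Step 3: Returns local size = 67. result = 67

The answer is 67.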